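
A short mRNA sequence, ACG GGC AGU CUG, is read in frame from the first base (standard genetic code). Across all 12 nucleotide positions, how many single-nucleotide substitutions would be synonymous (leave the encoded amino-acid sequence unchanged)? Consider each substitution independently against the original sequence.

11

Codon 1 (ACG, Thr): 3 synonymous substitutions.
Codon 2 (GGC, Gly): 3 synonymous substitutions.
Codon 3 (AGU, Ser): 1 synonymous substitution.
Codon 4 (CUG, Leu): 4 synonymous substitutions.
Total: 3 + 3 + 1 + 4 = 11.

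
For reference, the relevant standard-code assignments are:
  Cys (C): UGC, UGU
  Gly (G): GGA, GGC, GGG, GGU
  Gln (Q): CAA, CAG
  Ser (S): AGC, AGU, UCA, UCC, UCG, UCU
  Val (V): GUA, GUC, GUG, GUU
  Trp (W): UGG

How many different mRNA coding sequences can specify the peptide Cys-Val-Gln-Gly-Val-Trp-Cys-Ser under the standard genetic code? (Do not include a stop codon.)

3072

Cys: 2 codons.
Val: 4 codons.
Gln: 2 codons.
Gly: 4 codons.
Val: 4 codons.
Trp: 1 codon.
Cys: 2 codons.
Ser: 6 codons.
2 × 4 × 2 × 4 × 4 × 1 × 2 × 6 = 3072.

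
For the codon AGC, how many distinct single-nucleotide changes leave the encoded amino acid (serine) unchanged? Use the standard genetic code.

Position 1: none → 0 synonymous.
Position 2: none → 0 synonymous.
Position 3: AGU → 1 synonymous.
Total: 0 + 0 + 1 = 1.

1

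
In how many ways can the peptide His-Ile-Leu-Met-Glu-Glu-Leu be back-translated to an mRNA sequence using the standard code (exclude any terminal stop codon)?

His: 2 codons.
Ile: 3 codons.
Leu: 6 codons.
Met: 1 codon.
Glu: 2 codons.
Glu: 2 codons.
Leu: 6 codons.
2 × 3 × 6 × 1 × 2 × 2 × 6 = 864.

864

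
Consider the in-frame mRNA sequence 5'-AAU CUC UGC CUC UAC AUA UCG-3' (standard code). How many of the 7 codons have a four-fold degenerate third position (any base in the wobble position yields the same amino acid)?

3

Codon 1 AAU (Asn): third position 2-fold.
Codon 2 CUC (Leu): third position 4-fold.
Codon 3 UGC (Cys): third position 2-fold.
Codon 4 CUC (Leu): third position 4-fold.
Codon 5 UAC (Tyr): third position 2-fold.
Codon 6 AUA (Ile): third position 3-fold.
Codon 7 UCG (Ser): third position 4-fold.
Four-fold degenerate third positions: 3.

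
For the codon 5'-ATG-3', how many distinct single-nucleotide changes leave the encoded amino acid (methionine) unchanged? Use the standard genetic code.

0

Position 1: none → 0 synonymous.
Position 2: none → 0 synonymous.
Position 3: none → 0 synonymous.
Total: 0 + 0 + 0 = 0.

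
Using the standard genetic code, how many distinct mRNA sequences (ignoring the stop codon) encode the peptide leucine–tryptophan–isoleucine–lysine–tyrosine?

Leu: 6 codons.
Trp: 1 codon.
Ile: 3 codons.
Lys: 2 codons.
Tyr: 2 codons.
6 × 1 × 3 × 2 × 2 = 72.

72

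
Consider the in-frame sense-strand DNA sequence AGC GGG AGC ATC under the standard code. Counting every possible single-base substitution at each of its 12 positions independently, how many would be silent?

7

Codon 1 (AGC, Ser): 1 synonymous substitution.
Codon 2 (GGG, Gly): 3 synonymous substitutions.
Codon 3 (AGC, Ser): 1 synonymous substitution.
Codon 4 (ATC, Ile): 2 synonymous substitutions.
Total: 1 + 3 + 1 + 2 = 7.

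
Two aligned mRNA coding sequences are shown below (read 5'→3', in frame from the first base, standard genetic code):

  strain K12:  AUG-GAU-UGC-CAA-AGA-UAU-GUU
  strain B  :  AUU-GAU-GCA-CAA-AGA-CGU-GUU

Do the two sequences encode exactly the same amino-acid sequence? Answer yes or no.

no

Codon 1: AUG Met / AUU Ile — nonsynonymous.
Codon 2: GAU Asp / GAU Asp — identical.
Codon 3: UGC Cys / GCA Ala — nonsynonymous.
Codon 4: CAA Gln / CAA Gln — identical.
Codon 5: AGA Arg / AGA Arg — identical.
Codon 6: UAU Tyr / CGU Arg — nonsynonymous.
Codon 7: GUU Val / GUU Val — identical.
Nonsynonymous differences: 3 → different protein.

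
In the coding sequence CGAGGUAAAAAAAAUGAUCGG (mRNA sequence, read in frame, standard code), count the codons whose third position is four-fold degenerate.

Codon 1 CGA (Arg): third position 4-fold.
Codon 2 GGU (Gly): third position 4-fold.
Codon 3 AAA (Lys): third position 2-fold.
Codon 4 AAA (Lys): third position 2-fold.
Codon 5 AAU (Asn): third position 2-fold.
Codon 6 GAU (Asp): third position 2-fold.
Codon 7 CGG (Arg): third position 4-fold.
Four-fold degenerate third positions: 3.

3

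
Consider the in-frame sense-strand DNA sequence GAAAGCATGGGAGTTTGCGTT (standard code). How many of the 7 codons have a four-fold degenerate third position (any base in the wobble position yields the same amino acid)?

3

Codon 1 GAA (Glu): third position 2-fold.
Codon 2 AGC (Ser): third position 2-fold.
Codon 3 ATG (Met): third position 1-fold.
Codon 4 GGA (Gly): third position 4-fold.
Codon 5 GTT (Val): third position 4-fold.
Codon 6 TGC (Cys): third position 2-fold.
Codon 7 GTT (Val): third position 4-fold.
Four-fold degenerate third positions: 3.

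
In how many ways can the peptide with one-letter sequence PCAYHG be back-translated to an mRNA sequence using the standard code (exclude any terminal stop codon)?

512

Pro: 4 codons.
Cys: 2 codons.
Ala: 4 codons.
Tyr: 2 codons.
His: 2 codons.
Gly: 4 codons.
4 × 2 × 4 × 2 × 2 × 4 = 512.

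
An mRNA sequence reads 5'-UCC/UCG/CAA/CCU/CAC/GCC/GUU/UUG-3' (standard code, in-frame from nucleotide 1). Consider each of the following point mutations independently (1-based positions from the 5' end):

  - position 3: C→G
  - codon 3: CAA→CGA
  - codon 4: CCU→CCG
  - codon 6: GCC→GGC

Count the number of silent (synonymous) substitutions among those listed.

Codon 1: UCC (Ser) → UCG (Ser) — synonymous.
Codon 3: CAA (Gln) → CGA (Arg) — missense.
Codon 4: CCU (Pro) → CCG (Pro) — synonymous.
Codon 6: GCC (Ala) → GGC (Gly) — missense.
Synonymous: 2 of 4.

2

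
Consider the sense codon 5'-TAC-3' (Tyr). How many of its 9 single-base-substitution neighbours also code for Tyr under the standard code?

1

Position 1: none → 0 synonymous.
Position 2: none → 0 synonymous.
Position 3: TAT → 1 synonymous.
Total: 0 + 0 + 1 = 1.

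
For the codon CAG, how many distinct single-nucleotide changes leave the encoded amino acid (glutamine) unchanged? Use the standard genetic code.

Position 1: none → 0 synonymous.
Position 2: none → 0 synonymous.
Position 3: CAA → 1 synonymous.
Total: 0 + 0 + 1 = 1.

1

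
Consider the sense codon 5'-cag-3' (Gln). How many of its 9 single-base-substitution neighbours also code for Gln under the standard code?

Position 1: none → 0 synonymous.
Position 2: none → 0 synonymous.
Position 3: CAA → 1 synonymous.
Total: 0 + 0 + 1 = 1.

1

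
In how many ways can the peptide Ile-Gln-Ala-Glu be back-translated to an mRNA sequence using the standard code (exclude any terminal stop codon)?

48

Ile: 3 codons.
Gln: 2 codons.
Ala: 4 codons.
Glu: 2 codons.
3 × 2 × 4 × 2 = 48.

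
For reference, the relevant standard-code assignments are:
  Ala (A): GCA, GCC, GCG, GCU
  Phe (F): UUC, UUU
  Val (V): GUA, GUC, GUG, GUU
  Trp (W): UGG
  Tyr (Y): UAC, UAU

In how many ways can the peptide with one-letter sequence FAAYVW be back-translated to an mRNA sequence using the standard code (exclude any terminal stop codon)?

Phe: 2 codons.
Ala: 4 codons.
Ala: 4 codons.
Tyr: 2 codons.
Val: 4 codons.
Trp: 1 codon.
2 × 4 × 4 × 2 × 4 × 1 = 256.

256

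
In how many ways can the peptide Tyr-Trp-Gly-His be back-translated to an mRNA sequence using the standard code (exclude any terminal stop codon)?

Tyr: 2 codons.
Trp: 1 codon.
Gly: 4 codons.
His: 2 codons.
2 × 1 × 4 × 2 = 16.

16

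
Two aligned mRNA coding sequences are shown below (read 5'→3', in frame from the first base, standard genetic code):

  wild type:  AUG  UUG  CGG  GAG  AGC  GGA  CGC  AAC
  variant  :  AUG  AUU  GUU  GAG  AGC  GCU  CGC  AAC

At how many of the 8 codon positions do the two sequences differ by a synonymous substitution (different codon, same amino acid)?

0

Codon 1: AUG Met / AUG Met — identical.
Codon 2: UUG Leu / AUU Ile — nonsynonymous.
Codon 3: CGG Arg / GUU Val — nonsynonymous.
Codon 4: GAG Glu / GAG Glu — identical.
Codon 5: AGC Ser / AGC Ser — identical.
Codon 6: GGA Gly / GCU Ala — nonsynonymous.
Codon 7: CGC Arg / CGC Arg — identical.
Codon 8: AAC Asn / AAC Asn — identical.
Synonymous differences: 0.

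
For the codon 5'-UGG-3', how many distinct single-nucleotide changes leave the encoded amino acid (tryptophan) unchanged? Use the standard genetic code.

Position 1: none → 0 synonymous.
Position 2: none → 0 synonymous.
Position 3: none → 0 synonymous.
Total: 0 + 0 + 0 = 0.

0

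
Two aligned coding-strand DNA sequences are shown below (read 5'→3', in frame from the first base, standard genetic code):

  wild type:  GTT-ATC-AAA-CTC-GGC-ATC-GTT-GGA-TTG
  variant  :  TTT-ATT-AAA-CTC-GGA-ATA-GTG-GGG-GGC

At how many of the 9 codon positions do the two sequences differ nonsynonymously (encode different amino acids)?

Codon 1: GTT Val / TTT Phe — nonsynonymous.
Codon 2: ATC Ile / ATT Ile — synonymous.
Codon 3: AAA Lys / AAA Lys — identical.
Codon 4: CTC Leu / CTC Leu — identical.
Codon 5: GGC Gly / GGA Gly — synonymous.
Codon 6: ATC Ile / ATA Ile — synonymous.
Codon 7: GTT Val / GTG Val — synonymous.
Codon 8: GGA Gly / GGG Gly — synonymous.
Codon 9: TTG Leu / GGC Gly — nonsynonymous.
Nonsynonymous differences: 2.

2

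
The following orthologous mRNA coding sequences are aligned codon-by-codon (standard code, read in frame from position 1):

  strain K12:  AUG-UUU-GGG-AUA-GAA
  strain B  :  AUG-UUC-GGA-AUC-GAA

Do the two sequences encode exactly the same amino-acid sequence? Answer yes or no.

Codon 1: AUG Met / AUG Met — identical.
Codon 2: UUU Phe / UUC Phe — synonymous.
Codon 3: GGG Gly / GGA Gly — synonymous.
Codon 4: AUA Ile / AUC Ile — synonymous.
Codon 5: GAA Glu / GAA Glu — identical.
Nonsynonymous differences: 0 → same protein.

yes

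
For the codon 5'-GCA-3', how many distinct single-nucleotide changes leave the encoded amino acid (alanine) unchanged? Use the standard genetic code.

Position 1: none → 0 synonymous.
Position 2: none → 0 synonymous.
Position 3: GCU, GCC, GCG → 3 synonymous.
Total: 0 + 0 + 3 = 3.

3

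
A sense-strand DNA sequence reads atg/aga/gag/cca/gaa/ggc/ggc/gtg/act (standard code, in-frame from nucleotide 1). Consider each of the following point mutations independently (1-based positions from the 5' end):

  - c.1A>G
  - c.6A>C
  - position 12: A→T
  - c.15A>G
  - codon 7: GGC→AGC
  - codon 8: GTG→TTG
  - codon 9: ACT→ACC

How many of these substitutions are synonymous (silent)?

Codon 1: ATG (Met) → GTG (Val) — missense.
Codon 2: AGA (Arg) → AGC (Ser) — missense.
Codon 4: CCA (Pro) → CCT (Pro) — synonymous.
Codon 5: GAA (Glu) → GAG (Glu) — synonymous.
Codon 7: GGC (Gly) → AGC (Ser) — missense.
Codon 8: GTG (Val) → TTG (Leu) — missense.
Codon 9: ACT (Thr) → ACC (Thr) — synonymous.
Synonymous: 3 of 7.

3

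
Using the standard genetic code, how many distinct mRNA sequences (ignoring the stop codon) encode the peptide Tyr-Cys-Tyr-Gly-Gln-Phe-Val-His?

Tyr: 2 codons.
Cys: 2 codons.
Tyr: 2 codons.
Gly: 4 codons.
Gln: 2 codons.
Phe: 2 codons.
Val: 4 codons.
His: 2 codons.
2 × 2 × 2 × 4 × 2 × 2 × 4 × 2 = 1024.

1024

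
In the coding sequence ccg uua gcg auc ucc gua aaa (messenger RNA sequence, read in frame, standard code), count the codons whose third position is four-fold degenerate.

Codon 1 CCG (Pro): third position 4-fold.
Codon 2 UUA (Leu): third position 2-fold.
Codon 3 GCG (Ala): third position 4-fold.
Codon 4 AUC (Ile): third position 3-fold.
Codon 5 UCC (Ser): third position 4-fold.
Codon 6 GUA (Val): third position 4-fold.
Codon 7 AAA (Lys): third position 2-fold.
Four-fold degenerate third positions: 4.

4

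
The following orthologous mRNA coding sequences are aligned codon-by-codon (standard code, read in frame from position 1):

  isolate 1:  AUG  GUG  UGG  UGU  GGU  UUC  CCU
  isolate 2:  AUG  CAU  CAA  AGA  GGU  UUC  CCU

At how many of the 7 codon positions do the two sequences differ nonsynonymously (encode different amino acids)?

3

Codon 1: AUG Met / AUG Met — identical.
Codon 2: GUG Val / CAU His — nonsynonymous.
Codon 3: UGG Trp / CAA Gln — nonsynonymous.
Codon 4: UGU Cys / AGA Arg — nonsynonymous.
Codon 5: GGU Gly / GGU Gly — identical.
Codon 6: UUC Phe / UUC Phe — identical.
Codon 7: CCU Pro / CCU Pro — identical.
Nonsynonymous differences: 3.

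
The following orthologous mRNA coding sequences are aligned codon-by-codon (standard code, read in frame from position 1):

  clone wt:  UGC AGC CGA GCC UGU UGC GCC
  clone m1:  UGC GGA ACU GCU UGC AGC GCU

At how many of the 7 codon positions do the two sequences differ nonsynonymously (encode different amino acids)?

3

Codon 1: UGC Cys / UGC Cys — identical.
Codon 2: AGC Ser / GGA Gly — nonsynonymous.
Codon 3: CGA Arg / ACU Thr — nonsynonymous.
Codon 4: GCC Ala / GCU Ala — synonymous.
Codon 5: UGU Cys / UGC Cys — synonymous.
Codon 6: UGC Cys / AGC Ser — nonsynonymous.
Codon 7: GCC Ala / GCU Ala — synonymous.
Nonsynonymous differences: 3.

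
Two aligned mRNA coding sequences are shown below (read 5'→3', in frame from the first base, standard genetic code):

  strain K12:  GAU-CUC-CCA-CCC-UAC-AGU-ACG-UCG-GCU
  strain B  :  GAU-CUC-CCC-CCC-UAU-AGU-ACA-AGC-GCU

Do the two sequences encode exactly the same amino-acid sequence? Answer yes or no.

Codon 1: GAU Asp / GAU Asp — identical.
Codon 2: CUC Leu / CUC Leu — identical.
Codon 3: CCA Pro / CCC Pro — synonymous.
Codon 4: CCC Pro / CCC Pro — identical.
Codon 5: UAC Tyr / UAU Tyr — synonymous.
Codon 6: AGU Ser / AGU Ser — identical.
Codon 7: ACG Thr / ACA Thr — synonymous.
Codon 8: UCG Ser / AGC Ser — synonymous.
Codon 9: GCU Ala / GCU Ala — identical.
Nonsynonymous differences: 0 → same protein.

yes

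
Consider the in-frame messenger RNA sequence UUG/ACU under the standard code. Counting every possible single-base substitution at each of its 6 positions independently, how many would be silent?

5

Codon 1 (UUG, Leu): 2 synonymous substitutions.
Codon 2 (ACU, Thr): 3 synonymous substitutions.
Total: 2 + 3 = 5.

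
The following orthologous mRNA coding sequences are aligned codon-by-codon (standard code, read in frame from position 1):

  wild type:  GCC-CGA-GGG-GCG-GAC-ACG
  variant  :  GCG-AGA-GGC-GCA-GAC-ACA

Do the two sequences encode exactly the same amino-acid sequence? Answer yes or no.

Codon 1: GCC Ala / GCG Ala — synonymous.
Codon 2: CGA Arg / AGA Arg — synonymous.
Codon 3: GGG Gly / GGC Gly — synonymous.
Codon 4: GCG Ala / GCA Ala — synonymous.
Codon 5: GAC Asp / GAC Asp — identical.
Codon 6: ACG Thr / ACA Thr — synonymous.
Nonsynonymous differences: 0 → same protein.

yes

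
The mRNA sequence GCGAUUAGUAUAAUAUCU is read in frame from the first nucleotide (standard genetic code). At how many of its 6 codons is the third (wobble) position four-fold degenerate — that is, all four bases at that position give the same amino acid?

2

Codon 1 GCG (Ala): third position 4-fold.
Codon 2 AUU (Ile): third position 3-fold.
Codon 3 AGU (Ser): third position 2-fold.
Codon 4 AUA (Ile): third position 3-fold.
Codon 5 AUA (Ile): third position 3-fold.
Codon 6 UCU (Ser): third position 4-fold.
Four-fold degenerate third positions: 2.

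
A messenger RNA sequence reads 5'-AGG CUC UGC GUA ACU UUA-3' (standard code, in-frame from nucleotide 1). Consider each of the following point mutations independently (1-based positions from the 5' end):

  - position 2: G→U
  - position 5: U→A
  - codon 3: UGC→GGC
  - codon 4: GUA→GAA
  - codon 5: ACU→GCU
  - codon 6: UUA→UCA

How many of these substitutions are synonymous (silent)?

Codon 1: AGG (Arg) → AUG (Met) — missense.
Codon 2: CUC (Leu) → CAC (His) — missense.
Codon 3: UGC (Cys) → GGC (Gly) — missense.
Codon 4: GUA (Val) → GAA (Glu) — missense.
Codon 5: ACU (Thr) → GCU (Ala) — missense.
Codon 6: UUA (Leu) → UCA (Ser) — missense.
Synonymous: 0 of 6.

0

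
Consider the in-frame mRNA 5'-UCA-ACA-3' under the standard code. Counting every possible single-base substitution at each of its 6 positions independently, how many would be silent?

Codon 1 (UCA, Ser): 3 synonymous substitutions.
Codon 2 (ACA, Thr): 3 synonymous substitutions.
Total: 3 + 3 = 6.

6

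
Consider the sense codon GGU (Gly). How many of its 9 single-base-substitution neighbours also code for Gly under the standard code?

3

Position 1: none → 0 synonymous.
Position 2: none → 0 synonymous.
Position 3: GGC, GGA, GGG → 3 synonymous.
Total: 0 + 0 + 3 = 3.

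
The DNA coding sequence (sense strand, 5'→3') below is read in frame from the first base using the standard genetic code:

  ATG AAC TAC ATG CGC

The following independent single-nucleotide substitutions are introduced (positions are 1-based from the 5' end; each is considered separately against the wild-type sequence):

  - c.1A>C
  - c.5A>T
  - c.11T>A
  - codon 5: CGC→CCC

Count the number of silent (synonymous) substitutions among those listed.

Codon 1: ATG (Met) → CTG (Leu) — missense.
Codon 2: AAC (Asn) → ATC (Ile) — missense.
Codon 4: ATG (Met) → AAG (Lys) — missense.
Codon 5: CGC (Arg) → CCC (Pro) — missense.
Synonymous: 0 of 4.

0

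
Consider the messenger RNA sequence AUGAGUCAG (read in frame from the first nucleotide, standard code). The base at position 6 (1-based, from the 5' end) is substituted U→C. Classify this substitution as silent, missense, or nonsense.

silent

Position 6 falls in codon 2: AGU → Ser.
After the substitution the codon is AGC → Ser.
Both encode Ser, so the change is synonymous.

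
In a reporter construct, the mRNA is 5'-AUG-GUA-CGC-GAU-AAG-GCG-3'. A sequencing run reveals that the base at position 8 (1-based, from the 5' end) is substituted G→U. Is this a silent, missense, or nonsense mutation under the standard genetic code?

missense

Position 8 falls in codon 3: CGC → Arg.
After the substitution the codon is CUC → Leu.
Arg ≠ Leu, so this is a missense mutation.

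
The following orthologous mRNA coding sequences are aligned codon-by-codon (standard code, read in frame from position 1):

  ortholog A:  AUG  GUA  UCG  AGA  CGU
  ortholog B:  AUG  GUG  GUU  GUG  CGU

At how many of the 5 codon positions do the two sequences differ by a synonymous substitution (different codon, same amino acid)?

Codon 1: AUG Met / AUG Met — identical.
Codon 2: GUA Val / GUG Val — synonymous.
Codon 3: UCG Ser / GUU Val — nonsynonymous.
Codon 4: AGA Arg / GUG Val — nonsynonymous.
Codon 5: CGU Arg / CGU Arg — identical.
Synonymous differences: 1.

1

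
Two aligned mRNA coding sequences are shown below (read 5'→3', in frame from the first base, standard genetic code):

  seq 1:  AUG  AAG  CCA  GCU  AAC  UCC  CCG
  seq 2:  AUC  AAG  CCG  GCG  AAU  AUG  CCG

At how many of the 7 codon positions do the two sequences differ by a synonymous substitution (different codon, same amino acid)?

3

Codon 1: AUG Met / AUC Ile — nonsynonymous.
Codon 2: AAG Lys / AAG Lys — identical.
Codon 3: CCA Pro / CCG Pro — synonymous.
Codon 4: GCU Ala / GCG Ala — synonymous.
Codon 5: AAC Asn / AAU Asn — synonymous.
Codon 6: UCC Ser / AUG Met — nonsynonymous.
Codon 7: CCG Pro / CCG Pro — identical.
Synonymous differences: 3.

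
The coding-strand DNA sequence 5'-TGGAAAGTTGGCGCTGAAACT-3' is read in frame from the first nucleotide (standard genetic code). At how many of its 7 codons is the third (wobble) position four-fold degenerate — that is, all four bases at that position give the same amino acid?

4

Codon 1 TGG (Trp): third position 1-fold.
Codon 2 AAA (Lys): third position 2-fold.
Codon 3 GTT (Val): third position 4-fold.
Codon 4 GGC (Gly): third position 4-fold.
Codon 5 GCT (Ala): third position 4-fold.
Codon 6 GAA (Glu): third position 2-fold.
Codon 7 ACT (Thr): third position 4-fold.
Four-fold degenerate third positions: 4.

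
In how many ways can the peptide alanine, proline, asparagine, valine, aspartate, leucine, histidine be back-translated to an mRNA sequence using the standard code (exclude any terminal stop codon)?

3072

Ala: 4 codons.
Pro: 4 codons.
Asn: 2 codons.
Val: 4 codons.
Asp: 2 codons.
Leu: 6 codons.
His: 2 codons.
4 × 4 × 2 × 4 × 2 × 6 × 2 = 3072.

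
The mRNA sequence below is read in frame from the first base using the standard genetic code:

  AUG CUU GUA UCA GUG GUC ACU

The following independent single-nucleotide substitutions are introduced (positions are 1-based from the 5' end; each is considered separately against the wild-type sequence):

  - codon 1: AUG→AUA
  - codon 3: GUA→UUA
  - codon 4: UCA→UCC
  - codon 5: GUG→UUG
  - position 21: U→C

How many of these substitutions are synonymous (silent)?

Codon 1: AUG (Met) → AUA (Ile) — missense.
Codon 3: GUA (Val) → UUA (Leu) — missense.
Codon 4: UCA (Ser) → UCC (Ser) — synonymous.
Codon 5: GUG (Val) → UUG (Leu) — missense.
Codon 7: ACU (Thr) → ACC (Thr) — synonymous.
Synonymous: 2 of 5.

2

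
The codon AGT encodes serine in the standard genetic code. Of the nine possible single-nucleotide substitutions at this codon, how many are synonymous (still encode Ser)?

Position 1: none → 0 synonymous.
Position 2: none → 0 synonymous.
Position 3: AGC → 1 synonymous.
Total: 0 + 0 + 1 = 1.

1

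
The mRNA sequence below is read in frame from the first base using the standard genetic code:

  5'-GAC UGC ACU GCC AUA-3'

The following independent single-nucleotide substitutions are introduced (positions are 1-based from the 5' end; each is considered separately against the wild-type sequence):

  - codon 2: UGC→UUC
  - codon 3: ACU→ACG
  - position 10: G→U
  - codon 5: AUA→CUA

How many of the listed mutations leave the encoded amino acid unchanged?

1

Codon 2: UGC (Cys) → UUC (Phe) — missense.
Codon 3: ACU (Thr) → ACG (Thr) — synonymous.
Codon 4: GCC (Ala) → UCC (Ser) — missense.
Codon 5: AUA (Ile) → CUA (Leu) — missense.
Synonymous: 1 of 4.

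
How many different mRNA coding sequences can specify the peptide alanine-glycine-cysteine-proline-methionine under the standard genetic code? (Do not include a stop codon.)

128

Ala: 4 codons.
Gly: 4 codons.
Cys: 2 codons.
Pro: 4 codons.
Met: 1 codon.
4 × 4 × 2 × 4 × 1 = 128.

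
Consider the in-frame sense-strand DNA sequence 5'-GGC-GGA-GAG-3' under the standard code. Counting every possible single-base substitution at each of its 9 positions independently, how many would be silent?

Codon 1 (GGC, Gly): 3 synonymous substitutions.
Codon 2 (GGA, Gly): 3 synonymous substitutions.
Codon 3 (GAG, Glu): 1 synonymous substitution.
Total: 3 + 3 + 1 = 7.

7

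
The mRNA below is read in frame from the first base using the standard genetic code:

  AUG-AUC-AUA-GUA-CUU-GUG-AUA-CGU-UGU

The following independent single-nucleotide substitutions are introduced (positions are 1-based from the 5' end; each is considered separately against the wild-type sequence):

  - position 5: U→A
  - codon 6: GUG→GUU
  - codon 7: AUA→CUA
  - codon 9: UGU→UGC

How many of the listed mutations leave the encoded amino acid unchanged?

Codon 2: AUC (Ile) → AAC (Asn) — missense.
Codon 6: GUG (Val) → GUU (Val) — synonymous.
Codon 7: AUA (Ile) → CUA (Leu) — missense.
Codon 9: UGU (Cys) → UGC (Cys) — synonymous.
Synonymous: 2 of 4.

2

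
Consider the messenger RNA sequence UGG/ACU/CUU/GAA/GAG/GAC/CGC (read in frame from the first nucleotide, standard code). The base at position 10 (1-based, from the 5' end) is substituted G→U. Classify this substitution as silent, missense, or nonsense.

Position 10 falls in codon 4: GAA → Glu.
After the substitution the codon is UAA → Stop.
The new codon is a stop codon, so this is a nonsense mutation.

nonsense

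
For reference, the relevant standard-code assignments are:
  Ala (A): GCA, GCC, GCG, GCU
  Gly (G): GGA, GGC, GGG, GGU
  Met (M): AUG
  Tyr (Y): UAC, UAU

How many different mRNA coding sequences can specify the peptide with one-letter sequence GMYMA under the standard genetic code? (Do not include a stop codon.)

32

Gly: 4 codons.
Met: 1 codon.
Tyr: 2 codons.
Met: 1 codon.
Ala: 4 codons.
4 × 1 × 2 × 1 × 4 = 32.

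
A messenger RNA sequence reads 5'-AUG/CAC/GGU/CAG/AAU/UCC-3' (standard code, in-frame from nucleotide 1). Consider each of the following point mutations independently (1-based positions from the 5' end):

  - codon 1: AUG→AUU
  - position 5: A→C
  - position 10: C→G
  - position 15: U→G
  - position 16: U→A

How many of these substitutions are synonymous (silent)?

0

Codon 1: AUG (Met) → AUU (Ile) — missense.
Codon 2: CAC (His) → CCC (Pro) — missense.
Codon 4: CAG (Gln) → GAG (Glu) — missense.
Codon 5: AAU (Asn) → AAG (Lys) — missense.
Codon 6: UCC (Ser) → ACC (Thr) — missense.
Synonymous: 0 of 5.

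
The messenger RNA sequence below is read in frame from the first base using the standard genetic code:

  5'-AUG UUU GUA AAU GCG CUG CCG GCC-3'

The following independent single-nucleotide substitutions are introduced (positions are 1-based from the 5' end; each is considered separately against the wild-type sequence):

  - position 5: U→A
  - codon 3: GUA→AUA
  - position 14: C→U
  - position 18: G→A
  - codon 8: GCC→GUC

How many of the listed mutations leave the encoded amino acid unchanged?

1

Codon 2: UUU (Phe) → UAU (Tyr) — missense.
Codon 3: GUA (Val) → AUA (Ile) — missense.
Codon 5: GCG (Ala) → GUG (Val) — missense.
Codon 6: CUG (Leu) → CUA (Leu) — synonymous.
Codon 8: GCC (Ala) → GUC (Val) — missense.
Synonymous: 1 of 5.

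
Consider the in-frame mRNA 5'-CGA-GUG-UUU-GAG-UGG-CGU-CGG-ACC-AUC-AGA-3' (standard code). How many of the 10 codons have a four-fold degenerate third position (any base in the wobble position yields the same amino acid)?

Codon 1 CGA (Arg): third position 4-fold.
Codon 2 GUG (Val): third position 4-fold.
Codon 3 UUU (Phe): third position 2-fold.
Codon 4 GAG (Glu): third position 2-fold.
Codon 5 UGG (Trp): third position 1-fold.
Codon 6 CGU (Arg): third position 4-fold.
Codon 7 CGG (Arg): third position 4-fold.
Codon 8 ACC (Thr): third position 4-fold.
Codon 9 AUC (Ile): third position 3-fold.
Codon 10 AGA (Arg): third position 2-fold.
Four-fold degenerate third positions: 5.

5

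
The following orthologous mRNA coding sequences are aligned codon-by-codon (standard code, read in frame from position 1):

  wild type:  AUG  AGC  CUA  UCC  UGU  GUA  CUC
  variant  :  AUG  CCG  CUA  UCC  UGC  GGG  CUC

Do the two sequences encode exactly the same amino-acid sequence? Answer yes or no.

Codon 1: AUG Met / AUG Met — identical.
Codon 2: AGC Ser / CCG Pro — nonsynonymous.
Codon 3: CUA Leu / CUA Leu — identical.
Codon 4: UCC Ser / UCC Ser — identical.
Codon 5: UGU Cys / UGC Cys — synonymous.
Codon 6: GUA Val / GGG Gly — nonsynonymous.
Codon 7: CUC Leu / CUC Leu — identical.
Nonsynonymous differences: 2 → different protein.

no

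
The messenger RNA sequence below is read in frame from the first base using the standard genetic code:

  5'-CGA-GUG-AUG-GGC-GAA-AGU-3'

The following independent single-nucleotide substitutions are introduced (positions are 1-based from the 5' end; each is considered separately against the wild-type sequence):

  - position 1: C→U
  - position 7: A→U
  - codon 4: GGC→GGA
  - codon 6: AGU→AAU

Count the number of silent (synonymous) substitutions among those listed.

1

Codon 1: CGA (Arg) → UGA (Stop) — nonsense.
Codon 3: AUG (Met) → UUG (Leu) — missense.
Codon 4: GGC (Gly) → GGA (Gly) — synonymous.
Codon 6: AGU (Ser) → AAU (Asn) — missense.
Synonymous: 1 of 4.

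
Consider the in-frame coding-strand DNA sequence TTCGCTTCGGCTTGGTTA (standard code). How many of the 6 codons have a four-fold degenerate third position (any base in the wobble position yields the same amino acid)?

3

Codon 1 TTC (Phe): third position 2-fold.
Codon 2 GCT (Ala): third position 4-fold.
Codon 3 TCG (Ser): third position 4-fold.
Codon 4 GCT (Ala): third position 4-fold.
Codon 5 TGG (Trp): third position 1-fold.
Codon 6 TTA (Leu): third position 2-fold.
Four-fold degenerate third positions: 3.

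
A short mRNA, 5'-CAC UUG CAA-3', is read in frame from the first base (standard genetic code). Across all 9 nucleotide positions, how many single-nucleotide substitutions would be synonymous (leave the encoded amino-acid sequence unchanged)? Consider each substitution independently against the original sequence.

Codon 1 (CAC, His): 1 synonymous substitution.
Codon 2 (UUG, Leu): 2 synonymous substitutions.
Codon 3 (CAA, Gln): 1 synonymous substitution.
Total: 1 + 2 + 1 = 4.

4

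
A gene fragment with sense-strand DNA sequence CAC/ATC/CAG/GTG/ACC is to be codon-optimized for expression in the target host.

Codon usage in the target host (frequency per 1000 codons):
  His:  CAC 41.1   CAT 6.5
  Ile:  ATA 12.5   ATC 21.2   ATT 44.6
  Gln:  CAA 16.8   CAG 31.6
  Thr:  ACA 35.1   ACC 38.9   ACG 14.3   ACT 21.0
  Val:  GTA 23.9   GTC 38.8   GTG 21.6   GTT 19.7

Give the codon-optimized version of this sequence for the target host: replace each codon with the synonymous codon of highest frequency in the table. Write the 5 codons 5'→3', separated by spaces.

CAC ATT CAG GTC ACC

Codon 1 (His): best is CAC at 41.1.
Codon 2 (Ile): best is ATT at 44.6.
Codon 3 (Gln): best is CAG at 31.6.
Codon 4 (Val): best is GTC at 38.8.
Codon 5 (Thr): best is ACC at 38.9.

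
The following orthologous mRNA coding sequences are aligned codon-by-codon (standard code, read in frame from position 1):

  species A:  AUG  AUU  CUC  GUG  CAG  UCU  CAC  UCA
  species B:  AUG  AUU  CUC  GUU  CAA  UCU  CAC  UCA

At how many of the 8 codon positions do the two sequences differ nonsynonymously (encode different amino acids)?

0

Codon 1: AUG Met / AUG Met — identical.
Codon 2: AUU Ile / AUU Ile — identical.
Codon 3: CUC Leu / CUC Leu — identical.
Codon 4: GUG Val / GUU Val — synonymous.
Codon 5: CAG Gln / CAA Gln — synonymous.
Codon 6: UCU Ser / UCU Ser — identical.
Codon 7: CAC His / CAC His — identical.
Codon 8: UCA Ser / UCA Ser — identical.
Nonsynonymous differences: 0.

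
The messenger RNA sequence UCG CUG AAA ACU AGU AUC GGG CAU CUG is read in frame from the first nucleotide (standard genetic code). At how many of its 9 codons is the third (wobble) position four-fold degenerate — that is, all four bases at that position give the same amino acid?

Codon 1 UCG (Ser): third position 4-fold.
Codon 2 CUG (Leu): third position 4-fold.
Codon 3 AAA (Lys): third position 2-fold.
Codon 4 ACU (Thr): third position 4-fold.
Codon 5 AGU (Ser): third position 2-fold.
Codon 6 AUC (Ile): third position 3-fold.
Codon 7 GGG (Gly): third position 4-fold.
Codon 8 CAU (His): third position 2-fold.
Codon 9 CUG (Leu): third position 4-fold.
Four-fold degenerate third positions: 5.

5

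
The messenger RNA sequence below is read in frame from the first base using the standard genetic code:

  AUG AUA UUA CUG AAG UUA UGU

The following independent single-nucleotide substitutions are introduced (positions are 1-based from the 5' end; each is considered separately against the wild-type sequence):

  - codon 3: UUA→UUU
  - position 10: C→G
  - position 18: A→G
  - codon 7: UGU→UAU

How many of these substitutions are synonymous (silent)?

1

Codon 3: UUA (Leu) → UUU (Phe) — missense.
Codon 4: CUG (Leu) → GUG (Val) — missense.
Codon 6: UUA (Leu) → UUG (Leu) — synonymous.
Codon 7: UGU (Cys) → UAU (Tyr) — missense.
Synonymous: 1 of 4.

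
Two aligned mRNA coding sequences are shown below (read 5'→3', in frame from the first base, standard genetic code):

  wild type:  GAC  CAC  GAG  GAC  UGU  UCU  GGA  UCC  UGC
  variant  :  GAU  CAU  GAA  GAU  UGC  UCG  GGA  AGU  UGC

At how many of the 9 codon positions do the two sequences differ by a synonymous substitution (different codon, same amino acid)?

7

Codon 1: GAC Asp / GAU Asp — synonymous.
Codon 2: CAC His / CAU His — synonymous.
Codon 3: GAG Glu / GAA Glu — synonymous.
Codon 4: GAC Asp / GAU Asp — synonymous.
Codon 5: UGU Cys / UGC Cys — synonymous.
Codon 6: UCU Ser / UCG Ser — synonymous.
Codon 7: GGA Gly / GGA Gly — identical.
Codon 8: UCC Ser / AGU Ser — synonymous.
Codon 9: UGC Cys / UGC Cys — identical.
Synonymous differences: 7.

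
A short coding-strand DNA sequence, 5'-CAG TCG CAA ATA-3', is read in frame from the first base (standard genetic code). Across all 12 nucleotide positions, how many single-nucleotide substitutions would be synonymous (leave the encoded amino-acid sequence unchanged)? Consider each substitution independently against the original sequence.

Codon 1 (CAG, Gln): 1 synonymous substitution.
Codon 2 (TCG, Ser): 3 synonymous substitutions.
Codon 3 (CAA, Gln): 1 synonymous substitution.
Codon 4 (ATA, Ile): 2 synonymous substitutions.
Total: 1 + 3 + 1 + 2 = 7.

7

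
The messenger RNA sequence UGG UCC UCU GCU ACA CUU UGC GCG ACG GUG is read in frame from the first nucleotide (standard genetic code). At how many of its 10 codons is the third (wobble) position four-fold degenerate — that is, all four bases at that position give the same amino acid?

8

Codon 1 UGG (Trp): third position 1-fold.
Codon 2 UCC (Ser): third position 4-fold.
Codon 3 UCU (Ser): third position 4-fold.
Codon 4 GCU (Ala): third position 4-fold.
Codon 5 ACA (Thr): third position 4-fold.
Codon 6 CUU (Leu): third position 4-fold.
Codon 7 UGC (Cys): third position 2-fold.
Codon 8 GCG (Ala): third position 4-fold.
Codon 9 ACG (Thr): third position 4-fold.
Codon 10 GUG (Val): third position 4-fold.
Four-fold degenerate third positions: 8.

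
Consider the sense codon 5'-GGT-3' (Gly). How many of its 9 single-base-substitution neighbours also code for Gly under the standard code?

3

Position 1: none → 0 synonymous.
Position 2: none → 0 synonymous.
Position 3: GGC, GGA, GGG → 3 synonymous.
Total: 0 + 0 + 3 = 3.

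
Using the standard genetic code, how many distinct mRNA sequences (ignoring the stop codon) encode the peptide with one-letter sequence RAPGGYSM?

Arg: 6 codons.
Ala: 4 codons.
Pro: 4 codons.
Gly: 4 codons.
Gly: 4 codons.
Tyr: 2 codons.
Ser: 6 codons.
Met: 1 codon.
6 × 4 × 4 × 4 × 4 × 2 × 6 × 1 = 18432.

18432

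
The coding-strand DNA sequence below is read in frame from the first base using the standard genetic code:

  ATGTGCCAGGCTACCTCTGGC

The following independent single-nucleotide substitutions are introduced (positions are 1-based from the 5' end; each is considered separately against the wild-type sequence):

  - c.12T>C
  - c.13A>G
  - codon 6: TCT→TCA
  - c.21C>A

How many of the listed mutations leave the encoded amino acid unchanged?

3

Codon 4: GCT (Ala) → GCC (Ala) — synonymous.
Codon 5: ACC (Thr) → GCC (Ala) — missense.
Codon 6: TCT (Ser) → TCA (Ser) — synonymous.
Codon 7: GGC (Gly) → GGA (Gly) — synonymous.
Synonymous: 3 of 4.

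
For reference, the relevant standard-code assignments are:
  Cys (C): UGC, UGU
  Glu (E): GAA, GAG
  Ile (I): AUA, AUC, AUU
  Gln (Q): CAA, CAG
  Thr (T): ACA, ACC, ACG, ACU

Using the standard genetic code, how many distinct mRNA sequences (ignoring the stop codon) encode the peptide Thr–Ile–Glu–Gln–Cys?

96

Thr: 4 codons.
Ile: 3 codons.
Glu: 2 codons.
Gln: 2 codons.
Cys: 2 codons.
4 × 3 × 2 × 2 × 2 = 96.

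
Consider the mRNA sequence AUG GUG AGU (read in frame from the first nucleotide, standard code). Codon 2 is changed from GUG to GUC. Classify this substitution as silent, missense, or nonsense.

Position 6 falls in codon 2: GUG → Val.
After the substitution the codon is GUC → Val.
Both encode Val, so the change is synonymous.

silent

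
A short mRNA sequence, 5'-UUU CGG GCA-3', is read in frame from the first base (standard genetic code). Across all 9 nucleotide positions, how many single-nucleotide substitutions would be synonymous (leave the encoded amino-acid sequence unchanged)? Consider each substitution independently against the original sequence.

8

Codon 1 (UUU, Phe): 1 synonymous substitution.
Codon 2 (CGG, Arg): 4 synonymous substitutions.
Codon 3 (GCA, Ala): 3 synonymous substitutions.
Total: 1 + 4 + 3 = 8.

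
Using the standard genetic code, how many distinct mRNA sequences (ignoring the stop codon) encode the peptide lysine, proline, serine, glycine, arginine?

1152

Lys: 2 codons.
Pro: 4 codons.
Ser: 6 codons.
Gly: 4 codons.
Arg: 6 codons.
2 × 4 × 6 × 4 × 6 = 1152.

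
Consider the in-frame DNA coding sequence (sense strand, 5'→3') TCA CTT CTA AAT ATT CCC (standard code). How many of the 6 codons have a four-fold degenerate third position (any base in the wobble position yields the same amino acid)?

4

Codon 1 TCA (Ser): third position 4-fold.
Codon 2 CTT (Leu): third position 4-fold.
Codon 3 CTA (Leu): third position 4-fold.
Codon 4 AAT (Asn): third position 2-fold.
Codon 5 ATT (Ile): third position 3-fold.
Codon 6 CCC (Pro): third position 4-fold.
Four-fold degenerate third positions: 4.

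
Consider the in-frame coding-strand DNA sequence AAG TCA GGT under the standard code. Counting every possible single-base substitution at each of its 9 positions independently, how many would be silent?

7

Codon 1 (AAG, Lys): 1 synonymous substitution.
Codon 2 (TCA, Ser): 3 synonymous substitutions.
Codon 3 (GGT, Gly): 3 synonymous substitutions.
Total: 1 + 3 + 3 = 7.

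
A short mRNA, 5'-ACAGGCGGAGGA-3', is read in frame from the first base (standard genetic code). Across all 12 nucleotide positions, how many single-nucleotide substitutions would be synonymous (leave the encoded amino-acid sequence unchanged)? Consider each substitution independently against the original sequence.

12

Codon 1 (ACA, Thr): 3 synonymous substitutions.
Codon 2 (GGC, Gly): 3 synonymous substitutions.
Codon 3 (GGA, Gly): 3 synonymous substitutions.
Codon 4 (GGA, Gly): 3 synonymous substitutions.
Total: 3 + 3 + 3 + 3 = 12.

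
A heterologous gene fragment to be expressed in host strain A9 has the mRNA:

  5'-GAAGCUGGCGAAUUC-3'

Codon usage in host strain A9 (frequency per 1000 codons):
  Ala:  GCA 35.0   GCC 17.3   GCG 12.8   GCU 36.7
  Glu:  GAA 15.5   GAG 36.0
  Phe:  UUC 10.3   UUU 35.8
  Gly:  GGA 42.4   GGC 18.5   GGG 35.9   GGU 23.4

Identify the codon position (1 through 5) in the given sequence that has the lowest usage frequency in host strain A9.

5

Codon 1 GAA (Glu): 15.5 per 1000.
Codon 2 GCU (Ala): 36.7 per 1000.
Codon 3 GGC (Gly): 18.5 per 1000.
Codon 4 GAA (Glu): 15.5 per 1000.
Codon 5 UUC (Phe): 10.3 per 1000.
Lowest frequency is 10.3 at codon 5.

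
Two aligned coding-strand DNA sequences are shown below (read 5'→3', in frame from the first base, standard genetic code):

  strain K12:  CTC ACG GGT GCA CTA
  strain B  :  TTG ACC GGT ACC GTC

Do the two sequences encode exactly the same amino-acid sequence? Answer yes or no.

no

Codon 1: CTC Leu / TTG Leu — synonymous.
Codon 2: ACG Thr / ACC Thr — synonymous.
Codon 3: GGT Gly / GGT Gly — identical.
Codon 4: GCA Ala / ACC Thr — nonsynonymous.
Codon 5: CTA Leu / GTC Val — nonsynonymous.
Nonsynonymous differences: 2 → different protein.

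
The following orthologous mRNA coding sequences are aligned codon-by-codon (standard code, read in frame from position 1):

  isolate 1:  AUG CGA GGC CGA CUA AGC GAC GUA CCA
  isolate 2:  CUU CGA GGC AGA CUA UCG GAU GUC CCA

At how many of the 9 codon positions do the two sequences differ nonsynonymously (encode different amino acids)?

Codon 1: AUG Met / CUU Leu — nonsynonymous.
Codon 2: CGA Arg / CGA Arg — identical.
Codon 3: GGC Gly / GGC Gly — identical.
Codon 4: CGA Arg / AGA Arg — synonymous.
Codon 5: CUA Leu / CUA Leu — identical.
Codon 6: AGC Ser / UCG Ser — synonymous.
Codon 7: GAC Asp / GAU Asp — synonymous.
Codon 8: GUA Val / GUC Val — synonymous.
Codon 9: CCA Pro / CCA Pro — identical.
Nonsynonymous differences: 1.

1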